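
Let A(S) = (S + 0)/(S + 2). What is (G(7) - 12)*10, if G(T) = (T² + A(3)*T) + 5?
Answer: 462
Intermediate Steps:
A(S) = S/(2 + S)
G(T) = 5 + T² + 3*T/5 (G(T) = (T² + (3/(2 + 3))*T) + 5 = (T² + (3/5)*T) + 5 = (T² + (3*(⅕))*T) + 5 = (T² + 3*T/5) + 5 = 5 + T² + 3*T/5)
(G(7) - 12)*10 = ((5 + 7² + (⅗)*7) - 12)*10 = ((5 + 49 + 21/5) - 12)*10 = (291/5 - 12)*10 = (231/5)*10 = 462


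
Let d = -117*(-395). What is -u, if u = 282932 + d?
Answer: -329147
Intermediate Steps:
d = 46215
u = 329147 (u = 282932 + 46215 = 329147)
-u = -1*329147 = -329147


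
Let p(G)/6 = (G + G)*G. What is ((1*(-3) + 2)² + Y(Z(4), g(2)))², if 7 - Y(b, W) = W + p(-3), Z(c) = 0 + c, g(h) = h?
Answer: 10404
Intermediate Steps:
Z(c) = c
p(G) = 12*G² (p(G) = 6*((G + G)*G) = 6*((2*G)*G) = 6*(2*G²) = 12*G²)
Y(b, W) = -101 - W (Y(b, W) = 7 - (W + 12*(-3)²) = 7 - (W + 12*9) = 7 - (W + 108) = 7 - (108 + W) = 7 + (-108 - W) = -101 - W)
((1*(-3) + 2)² + Y(Z(4), g(2)))² = ((1*(-3) + 2)² + (-101 - 1*2))² = ((-3 + 2)² + (-101 - 2))² = ((-1)² - 103)² = (1 - 103)² = (-102)² = 10404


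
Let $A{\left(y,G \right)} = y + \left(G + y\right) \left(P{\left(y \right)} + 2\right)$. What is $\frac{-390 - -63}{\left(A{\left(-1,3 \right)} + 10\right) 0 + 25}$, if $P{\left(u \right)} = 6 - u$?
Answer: $- \frac{327}{25} \approx -13.08$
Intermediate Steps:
$A{\left(y,G \right)} = y + \left(8 - y\right) \left(G + y\right)$ ($A{\left(y,G \right)} = y + \left(G + y\right) \left(\left(6 - y\right) + 2\right) = y + \left(G + y\right) \left(8 - y\right) = y + \left(8 - y\right) \left(G + y\right)$)
$\frac{-390 - -63}{\left(A{\left(-1,3 \right)} + 10\right) 0 + 25} = \frac{-390 - -63}{\left(\left(- \left(-1\right)^{2} + 8 \cdot 3 + 9 \left(-1\right) - 3 \left(-1\right)\right) + 10\right) 0 + 25} = \frac{-390 + 63}{\left(\left(\left(-1\right) 1 + 24 - 9 + 3\right) + 10\right) 0 + 25} = - \frac{327}{\left(\left(-1 + 24 - 9 + 3\right) + 10\right) 0 + 25} = - \frac{327}{\left(17 + 10\right) 0 + 25} = - \frac{327}{27 \cdot 0 + 25} = - \frac{327}{0 + 25} = - \frac{327}{25}$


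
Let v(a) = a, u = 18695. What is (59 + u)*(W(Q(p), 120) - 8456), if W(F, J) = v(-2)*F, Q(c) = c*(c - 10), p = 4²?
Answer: -162184592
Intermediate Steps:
p = 16
Q(c) = c*(-10 + c)
W(F, J) = -2*F
(59 + u)*(W(Q(p), 120) - 8456) = (59 + 18695)*(-32*(-10 + 16) - 8456) = 18754*(-32*6 - 8456) = 18754*(-2*96 - 8456) = 18754*(-192 - 8456) = 18754*(-8648) = -162184592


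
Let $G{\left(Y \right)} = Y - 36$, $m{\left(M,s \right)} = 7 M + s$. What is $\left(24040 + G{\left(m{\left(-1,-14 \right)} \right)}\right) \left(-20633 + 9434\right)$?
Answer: $-268585617$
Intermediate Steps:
$m{\left(M,s \right)} = s + 7 M$
$G{\left(Y \right)} = -36 + Y$ ($G{\left(Y \right)} = Y - 36 = -36 + Y$)
$\left(24040 + G{\left(m{\left(-1,-14 \right)} \right)}\right) \left(-20633 + 9434\right) = \left(24040 + \left(-36 + \left(-14 + 7 \left(-1\right)\right)\right)\right) \left(-20633 + 9434\right) = \left(24040 - 57\right) \left(-11199\right) = 23983 \left(-11199\right) = -268585617$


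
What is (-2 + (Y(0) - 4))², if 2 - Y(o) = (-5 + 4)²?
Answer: 25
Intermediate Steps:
Y(o) = 1 (Y(o) = 2 - (-5 + 4)² = 2 - 1*(-1)² = 2 - 1*1 = 2 - 1 = 1)
(-2 + (Y(0) - 4))² = (-2 + (1 - 4))² = (-2 - 3)² = (-5)² = 25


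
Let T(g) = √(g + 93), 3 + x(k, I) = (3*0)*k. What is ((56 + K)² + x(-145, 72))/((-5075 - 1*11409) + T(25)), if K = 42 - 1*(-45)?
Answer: -168515932/135861069 - 10223*√118/135861069 ≈ -1.2412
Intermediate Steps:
K = 87 (K = 42 + 45 = 87)
x(k, I) = -3 (x(k, I) = -3 + (3*0)*k = -3 + 0*k = -3 + 0 = -3)
T(g) = √(93 + g)
((56 + K)² + x(-145, 72))/((-5075 - 1*11409) + T(25)) = ((56 + 87)² - 3)/((-5075 - 1*11409) + √(93 + 25)) = (143² - 3)/((-5075 - 11409) + √118) = (20449 - 3)/(-16484 + √118) = 20446/(-16484 + √118)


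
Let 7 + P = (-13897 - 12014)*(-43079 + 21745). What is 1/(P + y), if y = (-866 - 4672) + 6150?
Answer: 1/552785879 ≈ 1.8090e-9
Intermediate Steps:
P = 552785267 (P = -7 + (-13897 - 12014)*(-43079 + 21745) = -7 - 25911*(-21334) = -7 + 552785274 = 552785267)
y = 612 (y = -5538 + 6150 = 612)
1/(P + y) = 1/(552785267 + 612) = 1/552785879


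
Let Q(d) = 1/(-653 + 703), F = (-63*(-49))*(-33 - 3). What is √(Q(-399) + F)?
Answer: I*√11113198/10 ≈ 333.36*I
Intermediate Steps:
F = -111132 (F = 3087*(-36) = -111132)
Q(d) = 1/50
√(Q(-399) + F) = √(1/50 - 111132) = √(-5556599/50) = I*√11113198/10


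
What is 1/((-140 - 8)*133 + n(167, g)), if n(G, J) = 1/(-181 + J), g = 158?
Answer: -23/452733 ≈ -5.0803e-5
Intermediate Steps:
1/((-140 - 8)*133 + n(167, g)) = 1/((-140 - 8)*133 + 1/(-181 + 158)) = 1/(-148*133 + 1/(-23)) = 1/(-19684 - 1/23) = 1/(-452733/23) = -23/452733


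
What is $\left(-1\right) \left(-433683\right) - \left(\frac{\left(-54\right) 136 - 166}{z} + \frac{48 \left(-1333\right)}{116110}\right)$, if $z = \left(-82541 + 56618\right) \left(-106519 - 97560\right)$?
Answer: $\frac{133197525626742992819}{307130683881435} \approx 4.3368 \cdot 10^{5}$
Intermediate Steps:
$z = 5290339917$ ($z = - 25923 \left(-106519 - 97560\right) = \left(-25923\right) \left(-204079\right) = 5290339917$)
$\left(-1\right) \left(-433683\right) - \left(\frac{\left(-54\right) 136 - 166}{z} + \frac{48 \left(-1333\right)}{116110}\right) = \left(-1\right) \left(-433683\right) - \left(\frac{\left(-54\right) 136 - 166}{5290339917} + \frac{48 \left(-1333\right)}{116110}\right) = 433683 - \left(\left(-7344 - 166\right) \frac{1}{5290339917} - \frac{31992}{58055}\right) = 433683 - \left(\left(-7510\right) \frac{1}{5290339917} - \frac{31992}{58055}\right) = 433683 - \left(- \frac{7510}{5290339917} - \frac{31992}{58055}\right) = 433683 - - \frac{169248990617714}{307130683881435} = 433683 + \frac{169248990617714}{307130683881435} = \frac{133197525626742992819}{307130683881435}$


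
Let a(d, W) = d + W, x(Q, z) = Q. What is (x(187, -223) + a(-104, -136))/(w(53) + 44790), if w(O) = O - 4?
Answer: -53/44839 ≈ -0.0011820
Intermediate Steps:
w(O) = -4 + O
a(d, W) = W + d
(x(187, -223) + a(-104, -136))/(w(53) + 44790) = (187 + (-136 - 104))/((-4 + 53) + 44790) = (187 - 240)/(49 + 44790) = -53/44839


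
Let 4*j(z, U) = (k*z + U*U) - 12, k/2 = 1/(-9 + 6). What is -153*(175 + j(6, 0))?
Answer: -26163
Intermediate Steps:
k = -⅔ (k = 2/(-9 + 6) = 2/(-3) = 2*(-⅓) = -⅔ ≈ -0.66667)
j(z, U) = -3 - z/6 + U²/4 (j(z, U) = ((-2*z/3 + U*U) - 12)/4 = ((-2*z/3 + U²) - 12)/4 = ((U² - 2*z/3) - 12)/4 = (-12 + U² - 2*z/3)/4 = -3 - z/6 + U²/4)
-153*(175 + j(6, 0)) = -153*(175 + (-3 - ⅙*6 + (¼)*0²)) = -153*(175 + (-3 - 1 + (¼)*0)) = -153*(175 + (-3 - 1 + 0)) = -153*(175 - 4) = -153*171 = -26163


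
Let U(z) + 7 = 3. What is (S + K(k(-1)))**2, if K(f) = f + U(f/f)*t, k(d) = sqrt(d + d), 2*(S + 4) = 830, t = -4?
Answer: (427 + I*sqrt(2))**2 ≈ 1.8233e+5 + 1208.0*I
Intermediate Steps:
S = 411 (S = -4 + (1/2)*830 = -4 + 415 = 411)
k(d) = sqrt(2)*sqrt(d) (k(d) = sqrt(2*d) = sqrt(2)*sqrt(d))
U(z) = -4 (U(z) = -7 + 3 = -4)
K(f) = 16 + f (K(f) = f - 4*(-4) = f + 16 = 16 + f)
(S + K(k(-1)))**2 = (411 + (16 + sqrt(2)*sqrt(-1)))**2 = (411 + (16 + sqrt(2)*I))**2 = (411 + (16 + I*sqrt(2)))**2 = (427 + I*sqrt(2))**2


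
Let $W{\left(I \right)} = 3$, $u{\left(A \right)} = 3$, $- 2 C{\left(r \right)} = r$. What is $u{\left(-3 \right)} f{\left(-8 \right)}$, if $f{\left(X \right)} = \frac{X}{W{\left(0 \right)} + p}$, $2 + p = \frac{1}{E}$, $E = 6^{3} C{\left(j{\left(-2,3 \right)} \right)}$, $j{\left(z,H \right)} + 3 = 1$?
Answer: $- \frac{5184}{217} \approx -23.889$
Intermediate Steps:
$j{\left(z,H \right)} = -2$ ($j{\left(z,H \right)} = -3 + 1 = -2$)
$C{\left(r \right)} = - \frac{r}{2}$
$E = 216$ ($E = 6^{3} \left(\left(- \frac{1}{2}\right) \left(-2\right)\right) = 216 \cdot 1 = 216$)
$p = - \frac{431}{216}$ ($p = -2 + \frac{1}{216} = - \frac{431}{216} \approx -1.9954$)
$f{\left(X \right)} = \frac{216 X}{217}$ ($f{\left(X \right)} = \frac{X}{3 - \frac{431}{216}} = \frac{X}{\frac{217}{216}} = X \frac{216}{217} = \frac{216 X}{217}$)
$u{\left(-3 \right)} f{\left(-8 \right)} = 3 \cdot \frac{216}{217} \left(-8\right) = 3 \left(- \frac{1728}{217}\right) = - \frac{5184}{217}$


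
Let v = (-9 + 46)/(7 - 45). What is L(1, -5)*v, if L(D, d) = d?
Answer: 185/38 ≈ 4.8684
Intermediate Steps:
v = -37/38 (v = 37/(-38) = 37*(-1/38) = -37/38 ≈ -0.97368)
L(1, -5)*v = -5*(-37/38) = 185/38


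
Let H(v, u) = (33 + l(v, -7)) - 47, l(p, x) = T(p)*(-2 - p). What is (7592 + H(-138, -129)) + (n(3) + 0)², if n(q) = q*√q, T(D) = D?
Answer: -11163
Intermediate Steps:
l(p, x) = p*(-2 - p)
n(q) = q^(3/2)
H(v, u) = -14 - v*(2 + v) (H(v, u) = (33 - v*(2 + v)) - 47 = -14 - v*(2 + v))
(7592 + H(-138, -129)) + (n(3) + 0)² = (7592 + (-14 - 1*(-138)*(2 - 138))) + (3^(3/2) + 0)² = (7592 + (-14 - 1*(-138)*(-136))) + (3*√3 + 0)² = (7592 + (-14 - 18768)) + (3*√3)² = (7592 - 18782) + 27 = -11190 + 27 = -11163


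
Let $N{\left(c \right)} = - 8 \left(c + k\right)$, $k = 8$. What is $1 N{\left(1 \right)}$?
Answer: $-72$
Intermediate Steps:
$N{\left(c \right)} = -64 - 8 c$ ($N{\left(c \right)} = - 8 \left(c + 8\right) = - 8 \left(8 + c\right) = -64 - 8 c$)
$1 N{\left(1 \right)} = 1 \left(-64 - 8\right) = 1 \left(-72\right) = -72$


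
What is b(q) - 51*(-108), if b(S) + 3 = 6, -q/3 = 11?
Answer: 5511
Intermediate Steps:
q = -33 (q = -3*11 = -33)
b(S) = 3 (b(S) = -3 + 6 = 3)
b(q) - 51*(-108) = 3 - 51*(-108) = 3 + 5508 = 5511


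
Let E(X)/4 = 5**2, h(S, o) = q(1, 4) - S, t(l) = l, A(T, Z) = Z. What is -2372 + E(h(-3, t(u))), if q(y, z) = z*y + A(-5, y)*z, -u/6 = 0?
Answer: -2272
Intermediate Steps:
u = 0 (u = -6*0 = 0)
q(y, z) = 2*y*z (q(y, z) = z*y + y*z = y*z + y*z = 2*y*z)
h(S, o) = 8 - S (h(S, o) = 2*1*4 - S = 8 - S)
E(X) = 100 (E(X) = 4*5**2 = 4*25 = 100)
-2372 + E(h(-3, t(u))) = -2372 + 100 = -2272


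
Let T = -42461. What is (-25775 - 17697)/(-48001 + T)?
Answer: 21736/45231 ≈ 0.48056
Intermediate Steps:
(-25775 - 17697)/(-48001 + T) = (-25775 - 17697)/(-48001 - 42461) = -43472/(-90462) = -43472*(-1/90462) = 21736/45231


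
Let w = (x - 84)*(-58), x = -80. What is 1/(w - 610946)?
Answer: -1/601434 ≈ -1.6627e-6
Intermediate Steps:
w = 9512 (w = (-80 - 84)*(-58) = -164*(-58) = 9512)
1/(w - 610946) = 1/(9512 - 610946) = 1/(-601434) = -1/601434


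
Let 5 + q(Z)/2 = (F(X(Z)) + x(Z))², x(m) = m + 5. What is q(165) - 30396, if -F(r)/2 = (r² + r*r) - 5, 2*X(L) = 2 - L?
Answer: 1392728236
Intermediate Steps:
x(m) = 5 + m
X(L) = 1 - L/2 (X(L) = (2 - L)/2 = 1 - L/2)
F(r) = 10 - 4*r² (F(r) = -2*((r² + r*r) - 5) = -2*((r² + r²) - 5) = -2*(2*r² - 5) = -2*(-5 + 2*r²) = 10 - 4*r²)
q(Z) = -10 + 2*(15 + Z - 4*(1 - Z/2)²)² (q(Z) = -10 + 2*((10 - 4*(1 - Z/2)²) + (5 + Z))² = -10 + 2*(15 + Z - 4*(1 - Z/2)²)²)
q(165) - 30396 = (-10 + 2*(15 + 165 - (-2 + 165)²)²) - 30396 = (-10 + 2*(15 + 165 - 1*163²)²) - 30396 = (-10 + 2*(15 + 165 - 1*26569)²) - 30396 = (-10 + 2*(15 + 165 - 26569)²) - 30396 = (-10 + 2*(-26389)²) - 30396 = (-10 + 2*696379321) - 30396 = (-10 + 1392758642) - 30396 = 1392758632 - 30396 = 1392728236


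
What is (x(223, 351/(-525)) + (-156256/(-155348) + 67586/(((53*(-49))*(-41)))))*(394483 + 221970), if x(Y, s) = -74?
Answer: -184457558003017448/4135247249 ≈ -4.4606e+7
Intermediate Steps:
(x(223, 351/(-525)) + (-156256/(-155348) + 67586/(((53*(-49))*(-41)))))*(394483 + 221970) = (-74 + (-156256/(-155348) + 67586/(((53*(-49))*(-41)))))*(394483 + 221970) = (-74 + (-156256*(-1/155348) + 67586/((-2597*(-41)))))*616453 = (-74 + (39064/38837 + 67586/106477))*616453 = (-74 + 6784255010/4135247249)*616453 = -299224041416/4135247249*616453 = -184457558003017448/4135247249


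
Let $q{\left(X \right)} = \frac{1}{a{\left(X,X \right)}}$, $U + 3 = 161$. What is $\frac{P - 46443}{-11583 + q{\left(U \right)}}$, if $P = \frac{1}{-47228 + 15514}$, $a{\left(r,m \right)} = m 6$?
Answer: $\frac{99735917946}{24874384333} \approx 4.0096$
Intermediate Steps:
$U = 158$ ($U = -3 + 161 = 158$)
$a{\left(r,m \right)} = 6 m$
$q{\left(X \right)} = \frac{1}{6 X}$
$P = - \frac{1}{31714}$ ($P = \frac{1}{-31714} = - \frac{1}{31714} \approx -3.1532 \cdot 10^{-5}$)
$\frac{P - 46443}{-11583 + q{\left(U \right)}} = \frac{- \frac{1}{31714} - 46443}{-11583 + \frac{1}{6 \cdot 158}} = - \frac{1472893303}{31714 \left(-11583 + \frac{1}{6} \cdot \frac{1}{158}\right)} = - \frac{1472893303}{31714 \left(-11583 + \frac{1}{948}\right)} = - \frac{1472893303}{31714 \left(- \frac{10980683}{948}\right)} = \left(- \frac{1472893303}{31714}\right) \left(- \frac{948}{10980683}\right) = \frac{99735917946}{24874384333}$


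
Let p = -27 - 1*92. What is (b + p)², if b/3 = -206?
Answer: 543169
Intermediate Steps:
p = -119 (p = -27 - 92 = -119)
b = -618 (b = 3*(-206) = -618)
(b + p)² = (-618 - 119)² = (-737)² = 543169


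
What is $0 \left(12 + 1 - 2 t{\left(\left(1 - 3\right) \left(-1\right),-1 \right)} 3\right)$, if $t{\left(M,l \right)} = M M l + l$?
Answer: $0$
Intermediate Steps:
$t{\left(M,l \right)} = l + l M^{2}$ ($t{\left(M,l \right)} = M^{2} l + l = l M^{2} + l = l + l M^{2}$)
$0 \left(12 + 1 - 2 t{\left(\left(1 - 3\right) \left(-1\right),-1 \right)} 3\right) = 0 \left(12 + 1 - 2 \left(- (1 + \left(\left(1 - 3\right) \left(-1\right)\right)^{2})\right) 3\right) = 0 \left(12 + 1 - 2 \left(- (1 + \left(\left(-2\right) \left(-1\right)\right)^{2})\right) 3\right) = 0 \left(12 + 1 - 2 \left(- (1 + 2^{2})\right) 3\right) = 0 \left(12 + 1 - 2 \left(- (1 + 4)\right) 3\right) = 0 \left(12 + 1 - 2 \left(\left(-1\right) 5\right) 3\right) = 0 \left(12 + 1 \left(-2\right) \left(-5\right) 3\right) = 0 \left(12 + 1 \cdot 10 \cdot 3\right) = 0 \left(12 + 1 \cdot 30\right) = 0 \left(12 + 30\right) = 0 \cdot 42 = 0$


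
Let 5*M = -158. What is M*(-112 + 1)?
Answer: 17538/5 ≈ 3507.6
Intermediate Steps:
M = -158/5 (M = (1/5)*(-158) = -158/5 ≈ -31.600)
M*(-112 + 1) = -158*(-112 + 1)/5 = -158/5*(-111) = 17538/5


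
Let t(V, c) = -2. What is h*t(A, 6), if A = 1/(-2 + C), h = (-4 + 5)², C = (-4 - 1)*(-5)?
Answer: -2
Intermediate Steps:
C = 25 (C = -5*(-5) = 25)
h = 1 (h = 1² = 1)
A = 1/23 (A = 1/(-2 + 25) = 1/23 ≈ 0.043478)
h*t(A, 6) = 1*(-2) = -2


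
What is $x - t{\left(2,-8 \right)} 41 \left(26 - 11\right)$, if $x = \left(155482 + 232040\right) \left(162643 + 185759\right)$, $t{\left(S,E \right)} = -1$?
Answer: $135013440459$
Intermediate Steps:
$x = 135013439844$ ($x = 387522 \cdot 348402 = 135013439844$)
$x - t{\left(2,-8 \right)} 41 \left(26 - 11\right) = 135013439844 - \left(-1\right) 41 \left(26 - 11\right) = 135013439844 - - 41 \left(26 - 11\right) = 135013439844 - \left(-41\right) 15 = 135013439844 - -615 = 135013439844 + 615 = 135013440459$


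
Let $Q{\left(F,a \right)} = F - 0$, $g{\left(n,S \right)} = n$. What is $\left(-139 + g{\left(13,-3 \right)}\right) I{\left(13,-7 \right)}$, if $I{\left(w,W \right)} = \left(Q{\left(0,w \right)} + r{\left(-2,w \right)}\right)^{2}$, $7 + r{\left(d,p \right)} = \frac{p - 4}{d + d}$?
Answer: $- \frac{86247}{8} \approx -10781.0$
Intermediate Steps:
$r{\left(d,p \right)} = -7 + \frac{-4 + p}{2 d}$ ($r{\left(d,p \right)} = -7 + \frac{p - 4}{d + d} = -7 + \frac{-4 + p}{2 d}$)
$Q{\left(F,a \right)} = F$ ($Q{\left(F,a \right)} = F + 0 = F$)
$I{\left(w,W \right)} = \left(-6 - \frac{w}{4}\right)^{2}$ ($I{\left(w,W \right)} = \left(0 + \frac{-4 + w - -28}{2 \left(-2\right)}\right)^{2} = \left(0 + \frac{1}{2} \left(- \frac{1}{2}\right) \left(-4 + w + 28\right)\right)^{2} = \left(0 + \frac{1}{2} \left(- \frac{1}{2}\right) \left(24 + w\right)\right)^{2} = \left(0 - \left(6 + \frac{w}{4}\right)\right)^{2} = \left(-6 - \frac{w}{4}\right)^{2}$)
$\left(-139 + g{\left(13,-3 \right)}\right) I{\left(13,-7 \right)} = \left(-139 + 13\right) \frac{\left(24 + 13\right)^{2}}{16} = - 126 \frac{37^{2}}{16} = - 126 \cdot \frac{1}{16} \cdot 1369 = \left(-126\right) \frac{1369}{16} = - \frac{86247}{8}$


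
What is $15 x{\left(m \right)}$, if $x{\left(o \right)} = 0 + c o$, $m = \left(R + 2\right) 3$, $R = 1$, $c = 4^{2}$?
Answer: $2160$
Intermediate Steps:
$c = 16$
$m = 9$ ($m = \left(1 + 2\right) 3 = 3 \cdot 3 = 9$)
$x{\left(o \right)} = 16 o$ ($x{\left(o \right)} = 0 + 16 o = 16 o$)
$15 x{\left(m \right)} = 15 \cdot 16 \cdot 9 = 15 \cdot 144 = 2160$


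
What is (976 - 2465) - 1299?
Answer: -2788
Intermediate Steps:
(976 - 2465) - 1299 = -1489 - 1299 = -2788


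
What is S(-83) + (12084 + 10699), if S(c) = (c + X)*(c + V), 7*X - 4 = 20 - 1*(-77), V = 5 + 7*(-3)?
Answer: 207001/7 ≈ 29572.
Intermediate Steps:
V = -16 (V = 5 - 21 = -16)
X = 101/7 (X = 4/7 + (20 - 1*(-77))/7 = 4/7 + (20 + 77)/7 = 4/7 + (⅐)*97 = 4/7 + 97/7 = 101/7 ≈ 14.429)
S(c) = (-16 + c)*(101/7 + c) (S(c) = (c + 101/7)*(c - 16) = (101/7 + c)*(-16 + c) = (-16 + c)*(101/7 + c))
S(-83) + (12084 + 10699) = (-1616/7 + (-83)² - 11/7*(-83)) + (12084 + 10699) = (-1616/7 + 6889 + 913/7) + 22783 = 47520/7 + 22783 = 207001/7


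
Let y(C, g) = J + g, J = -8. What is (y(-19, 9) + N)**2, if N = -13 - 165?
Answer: 31329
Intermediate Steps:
y(C, g) = -8 + g
N = -178
(y(-19, 9) + N)**2 = ((-8 + 9) - 178)**2 = (1 - 178)**2 = (-177)**2 = 31329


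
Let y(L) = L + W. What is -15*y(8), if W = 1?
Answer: -135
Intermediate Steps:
y(L) = 1 + L (y(L) = L + 1 = 1 + L)
-15*y(8) = -15*(1 + 8) = -15*9 = -135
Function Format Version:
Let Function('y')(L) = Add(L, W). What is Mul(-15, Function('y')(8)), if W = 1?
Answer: -135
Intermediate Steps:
Function('y')(L) = Add(1, L) (Function('y')(L) = Add(L, 1) = Add(1, L))
Mul(-15, Function('y')(8)) = Mul(-15, Add(1, 8)) = Mul(-15, 9) = -135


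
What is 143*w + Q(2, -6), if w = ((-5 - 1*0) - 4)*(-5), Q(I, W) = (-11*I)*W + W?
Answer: 6561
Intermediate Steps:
Q(I, W) = W - 11*I*W (Q(I, W) = -11*I*W + W = W - 11*I*W)
w = 45 (w = ((-5 + 0) - 4)*(-5) = (-5 - 4)*(-5) = -9*(-5) = 45)
143*w + Q(2, -6) = 143*45 - 6*(1 - 11*2) = 6435 - 6*(1 - 22) = 6435 - 6*(-21) = 6435 + 126 = 6561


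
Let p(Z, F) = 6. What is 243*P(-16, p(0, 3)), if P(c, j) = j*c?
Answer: -23328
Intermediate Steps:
P(c, j) = c*j
243*P(-16, p(0, 3)) = 243*(-16*6) = 243*(-96) = -23328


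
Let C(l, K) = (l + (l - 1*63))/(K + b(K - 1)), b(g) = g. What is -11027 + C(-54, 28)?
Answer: -606656/55 ≈ -11030.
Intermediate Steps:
C(l, K) = (-63 + 2*l)/(-1 + 2*K) (C(l, K) = (l + (l - 1*63))/(K + (K - 1)) = (l + (l - 63))/(K + (-1 + K)) = (l + (-63 + l))/(-1 + 2*K) = (-63 + 2*l)/(-1 + 2*K))
-11027 + C(-54, 28) = -11027 + (-63 + 2*(-54))/(-1 + 2*28) = -11027 + (-63 - 108)/(-1 + 56) = -11027 - 171/55 = -606656/55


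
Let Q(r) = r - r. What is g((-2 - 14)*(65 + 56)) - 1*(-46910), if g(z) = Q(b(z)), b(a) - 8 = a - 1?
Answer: 46910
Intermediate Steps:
b(a) = 7 + a (b(a) = 8 + (a - 1) = 8 + (-1 + a) = 7 + a)
Q(r) = 0
g(z) = 0
g((-2 - 14)*(65 + 56)) - 1*(-46910) = 0 - 1*(-46910) = 0 + 46910 = 46910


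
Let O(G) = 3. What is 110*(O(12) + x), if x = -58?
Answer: -6050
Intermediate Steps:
110*(O(12) + x) = 110*(3 - 58) = 110*(-55) = -6050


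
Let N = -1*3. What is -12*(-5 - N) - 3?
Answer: 21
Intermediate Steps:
N = -3
-12*(-5 - N) - 3 = -12*(-5 - 1*(-3)) - 3 = -12*(-5 + 3) - 3 = -12*(-2) - 3 = 24 - 3 = 21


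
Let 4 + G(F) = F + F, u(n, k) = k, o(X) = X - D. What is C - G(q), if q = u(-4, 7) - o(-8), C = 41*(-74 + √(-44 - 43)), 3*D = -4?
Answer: -9172/3 + 41*I*√87 ≈ -3057.3 + 382.42*I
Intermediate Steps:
D = -4/3 (D = (⅓)*(-4) = -4/3 ≈ -1.3333)
o(X) = 4/3 + X (o(X) = X - 1*(-4/3) = X + 4/3 = 4/3 + X)
C = -3034 + 41*I*√87 (C = 41*(-74 + √(-87)) = 41*(-74 + I*√87) = -3034 + 41*I*√87 ≈ -3034.0 + 382.42*I)
q = 41/3 (q = 7 - (4/3 - 8) = 7 - 1*(-20/3) = 7 + 20/3 = 41/3 ≈ 13.667)
G(F) = -4 + 2*F (G(F) = -4 + (F + F) = -4 + 2*F)
C - G(q) = (-3034 + 41*I*√87) - (-4 + 2*(41/3)) = (-3034 + 41*I*√87) - (-4 + 82/3) = (-3034 + 41*I*√87) - 1*70/3 = (-3034 + 41*I*√87) - 70/3 = -9172/3 + 41*I*√87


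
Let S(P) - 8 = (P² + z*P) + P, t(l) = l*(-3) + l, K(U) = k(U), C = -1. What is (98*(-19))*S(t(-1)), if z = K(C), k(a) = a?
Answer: -22344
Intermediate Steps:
K(U) = U
t(l) = -2*l (t(l) = -3*l + l = -2*l)
z = -1
S(P) = 8 + P² (S(P) = 8 + ((P² - P) + P) = 8 + P²)
(98*(-19))*S(t(-1)) = (98*(-19))*(8 + (-2*(-1))²) = -1862*(8 + 2²) = -1862*(8 + 4) = -1862*12 = -22344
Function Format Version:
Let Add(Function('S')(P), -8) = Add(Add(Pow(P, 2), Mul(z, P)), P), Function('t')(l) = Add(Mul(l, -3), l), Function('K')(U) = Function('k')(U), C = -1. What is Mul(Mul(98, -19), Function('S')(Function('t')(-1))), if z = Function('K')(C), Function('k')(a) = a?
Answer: -22344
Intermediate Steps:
Function('K')(U) = U
Function('t')(l) = Mul(-2, l) (Function('t')(l) = Add(Mul(-3, l), l) = Mul(-2, l))
z = -1
Function('S')(P) = Add(8, Pow(P, 2)) (Function('S')(P) = Add(8, Add(Add(Pow(P, 2), Mul(-1, P)), P)) = Add(8, Pow(P, 2)))
Mul(Mul(98, -19), Function('S')(Function('t')(-1))) = Mul(Mul(98, -19), Add(8, Pow(Mul(-2, -1), 2))) = Mul(-1862, Add(8, Pow(2, 2))) = Mul(-1862, Add(8, 4)) = Mul(-1862, 12) = -22344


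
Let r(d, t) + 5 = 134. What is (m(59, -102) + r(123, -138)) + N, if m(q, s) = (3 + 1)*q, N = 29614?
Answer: 29979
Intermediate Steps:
m(q, s) = 4*q
r(d, t) = 129 (r(d, t) = -5 + 134 = 129)
(m(59, -102) + r(123, -138)) + N = (4*59 + 129) + 29614 = (236 + 129) + 29614 = 365 + 29614 = 29979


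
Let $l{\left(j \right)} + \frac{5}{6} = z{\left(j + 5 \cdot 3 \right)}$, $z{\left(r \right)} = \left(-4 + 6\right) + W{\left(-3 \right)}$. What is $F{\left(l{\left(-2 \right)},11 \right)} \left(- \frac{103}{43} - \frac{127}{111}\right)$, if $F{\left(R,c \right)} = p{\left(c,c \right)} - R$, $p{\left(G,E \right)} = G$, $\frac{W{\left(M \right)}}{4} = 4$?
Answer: $\frac{8447}{387} \approx 21.827$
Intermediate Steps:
$W{\left(M \right)} = 16$ ($W{\left(M \right)} = 4 \cdot 4 = 16$)
$z{\left(r \right)} = 18$ ($z{\left(r \right)} = \left(-4 + 6\right) + 16 = 2 + 16 = 18$)
$l{\left(j \right)} = \frac{103}{6}$ ($l{\left(j \right)} = - \frac{5}{6} + 18 = \frac{103}{6}$)
$F{\left(R,c \right)} = c - R$
$F{\left(l{\left(-2 \right)},11 \right)} \left(- \frac{103}{43} - \frac{127}{111}\right) = \left(11 - \frac{103}{6}\right) \left(- \frac{103}{43} - \frac{127}{111}\right) = \left(11 - \frac{103}{6}\right) \left(\left(-103\right) \frac{1}{43} - \frac{127}{111}\right) = - \frac{37 \left(- \frac{103}{43} - \frac{127}{111}\right)}{6} = \left(- \frac{37}{6}\right) \left(- \frac{16894}{4773}\right) = \frac{8447}{387}$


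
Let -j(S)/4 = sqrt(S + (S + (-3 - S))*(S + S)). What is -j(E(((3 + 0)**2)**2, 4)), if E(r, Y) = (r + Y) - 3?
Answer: 4*I*sqrt(410) ≈ 80.994*I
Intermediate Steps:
E(r, Y) = -3 + Y + r (E(r, Y) = (Y + r) - 3 = -3 + Y + r)
j(S) = -4*sqrt(5)*sqrt(-S) (j(S) = -4*sqrt(S + (S + (-3 - S))*(S + S)) = -4*sqrt(S - 6*S) = -4*sqrt(5)*sqrt(-S))
-j(E(((3 + 0)**2)**2, 4)) = -(-4)*sqrt(5)*sqrt(-(-3 + 4 + ((3 + 0)**2)**2)) = -(-4)*sqrt(5)*sqrt(-(-3 + 4 + (3**2)**2)) = -(-4)*sqrt(5)*sqrt(-(-3 + 4 + 9**2)) = -(-4)*sqrt(5)*sqrt(-(-3 + 4 + 81)) = -(-4)*sqrt(5)*sqrt(-1*82) = -(-4)*sqrt(5)*sqrt(-82) = -(-4)*sqrt(5)*I*sqrt(82) = -(-4)*I*sqrt(410) = 4*I*sqrt(410)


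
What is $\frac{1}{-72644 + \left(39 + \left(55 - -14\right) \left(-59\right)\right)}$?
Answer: $- \frac{1}{76676} \approx -1.3042 \cdot 10^{-5}$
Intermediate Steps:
$\frac{1}{-72644 + \left(39 + \left(55 - -14\right) \left(-59\right)\right)} = \frac{1}{-72644 + \left(39 + \left(55 + 14\right) \left(-59\right)\right)} = \frac{1}{-72644 + \left(39 + 69 \left(-59\right)\right)} = \frac{1}{-72644 + \left(39 - 4071\right)} = \frac{1}{-72644 - 4032} = \frac{1}{-76676} = - \frac{1}{76676}$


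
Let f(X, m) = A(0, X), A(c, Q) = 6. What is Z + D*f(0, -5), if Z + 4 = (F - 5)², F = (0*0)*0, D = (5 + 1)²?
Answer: 237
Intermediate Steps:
f(X, m) = 6
D = 36 (D = 6² = 36)
F = 0 (F = 0*0 = 0)
Z = 21 (Z = -4 + (0 - 5)² = -4 + (-5)² = -4 + 25 = 21)
Z + D*f(0, -5) = 21 + 36*6 = 21 + 216 = 237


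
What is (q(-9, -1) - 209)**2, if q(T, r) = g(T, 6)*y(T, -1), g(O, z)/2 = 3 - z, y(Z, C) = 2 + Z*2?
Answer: 12769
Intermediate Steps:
y(Z, C) = 2 + 2*Z
g(O, z) = 6 - 2*z (g(O, z) = 2*(3 - z) = 6 - 2*z)
q(T, r) = -12 - 12*T (q(T, r) = (6 - 2*6)*(2 + 2*T) = (6 - 12)*(2 + 2*T) = -6*(2 + 2*T) = -12 - 12*T)
(q(-9, -1) - 209)**2 = ((-12 - 12*(-9)) - 209)**2 = ((-12 + 108) - 209)**2 = (96 - 209)**2 = (-113)**2 = 12769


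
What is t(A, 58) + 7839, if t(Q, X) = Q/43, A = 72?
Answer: 337149/43 ≈ 7840.7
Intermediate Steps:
t(Q, X) = Q/43 (t(Q, X) = Q*(1/43) = Q/43)
t(A, 58) + 7839 = (1/43)*72 + 7839 = 72/43 + 7839 = 337149/43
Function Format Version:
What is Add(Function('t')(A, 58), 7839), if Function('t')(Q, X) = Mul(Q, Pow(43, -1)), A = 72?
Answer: Rational(337149, 43) ≈ 7840.7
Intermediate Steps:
Function('t')(Q, X) = Mul(Rational(1, 43), Q) (Function('t')(Q, X) = Mul(Q, Rational(1, 43)) = Mul(Rational(1, 43), Q))
Add(Function('t')(A, 58), 7839) = Add(Mul(Rational(1, 43), 72), 7839) = Add(Rational(72, 43), 7839) = Rational(337149, 43)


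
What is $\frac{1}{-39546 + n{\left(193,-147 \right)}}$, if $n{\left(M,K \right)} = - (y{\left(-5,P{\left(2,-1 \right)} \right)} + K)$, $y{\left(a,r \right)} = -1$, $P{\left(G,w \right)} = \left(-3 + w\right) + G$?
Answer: $- \frac{1}{39398} \approx -2.5382 \cdot 10^{-5}$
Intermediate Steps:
$P{\left(G,w \right)} = -3 + G + w$
$n{\left(M,K \right)} = 1 - K$ ($n{\left(M,K \right)} = - (-1 + K) = 1 - K$)
$\frac{1}{-39546 + n{\left(193,-147 \right)}} = \frac{1}{-39546 + \left(1 - -147\right)} = \frac{1}{-39546 + \left(1 + 147\right)} = \frac{1}{-39546 + 148} = \frac{1}{-39398} = - \frac{1}{39398}$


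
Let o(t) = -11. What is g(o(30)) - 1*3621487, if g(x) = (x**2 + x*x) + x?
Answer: -3621256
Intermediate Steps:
g(x) = x + 2*x**2 (g(x) = (x**2 + x**2) + x = 2*x**2 + x = x + 2*x**2)
g(o(30)) - 1*3621487 = -11*(1 + 2*(-11)) - 1*3621487 = -11*(1 - 22) - 3621487 = -11*(-21) - 3621487 = 231 - 3621487 = -3621256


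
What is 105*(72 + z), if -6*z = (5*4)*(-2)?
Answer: 8260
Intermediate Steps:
z = 20/3 (z = -5*4*(-2)/6 = -10*(-2)/3 = -⅙*(-40) = 20/3 ≈ 6.6667)
105*(72 + z) = 105*(72 + 20/3) = 105*(236/3) = 8260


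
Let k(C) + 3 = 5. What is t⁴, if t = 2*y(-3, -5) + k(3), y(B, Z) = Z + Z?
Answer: 104976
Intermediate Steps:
y(B, Z) = 2*Z
k(C) = 2 (k(C) = -3 + 5 = 2)
t = -18 (t = 2*(2*(-5)) + 2 = 2*(-10) + 2 = -20 + 2 = -18)
t⁴ = (-18)⁴ = 104976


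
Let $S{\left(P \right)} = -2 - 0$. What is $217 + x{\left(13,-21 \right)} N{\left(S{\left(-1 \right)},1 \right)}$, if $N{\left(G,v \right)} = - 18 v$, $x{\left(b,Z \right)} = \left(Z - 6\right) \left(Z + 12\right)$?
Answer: $-4157$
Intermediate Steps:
$x{\left(b,Z \right)} = \left(-6 + Z\right) \left(12 + Z\right)$
$S{\left(P \right)} = -2$ ($S{\left(P \right)} = -2 + 0 = -2$)
$217 + x{\left(13,-21 \right)} N{\left(S{\left(-1 \right)},1 \right)} = 217 + \left(-72 + \left(-21\right)^{2} + 6 \left(-21\right)\right) \left(\left(-18\right) 1\right) = 217 + \left(-72 + 441 - 126\right) \left(-18\right) = 217 + 243 \left(-18\right) = 217 - 4374 = -4157$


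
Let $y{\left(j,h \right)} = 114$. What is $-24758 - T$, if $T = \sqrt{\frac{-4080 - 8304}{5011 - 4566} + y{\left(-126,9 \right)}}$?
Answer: $-24758 - \frac{\sqrt{17063970}}{445} \approx -24767.0$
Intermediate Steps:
$T = \frac{\sqrt{17063970}}{445}$ ($T = \sqrt{\frac{-4080 - 8304}{5011 - 4566} + 114} = \sqrt{- \frac{12384}{445} + 114} = \sqrt{\frac{38346}{445}} = \frac{\sqrt{17063970}}{445} \approx 9.2828$)
$-24758 - T = -24758 - \frac{\sqrt{17063970}}{445}$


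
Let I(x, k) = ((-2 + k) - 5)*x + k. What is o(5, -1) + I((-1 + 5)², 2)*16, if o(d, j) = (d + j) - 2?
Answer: -1246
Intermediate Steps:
o(d, j) = -2 + d + j
I(x, k) = k + x*(-7 + k) (I(x, k) = (-7 + k)*x + k = x*(-7 + k) + k = k + x*(-7 + k))
o(5, -1) + I((-1 + 5)², 2)*16 = (-2 + 5 - 1) + (2 - 7*(-1 + 5)² + 2*(-1 + 5)²)*16 = 2 + (2 - 7*4² + 2*4²)*16 = 2 + (2 - 7*16 + 2*16)*16 = 2 + (2 - 112 + 32)*16 = 2 - 78*16 = 2 - 1248 = -1246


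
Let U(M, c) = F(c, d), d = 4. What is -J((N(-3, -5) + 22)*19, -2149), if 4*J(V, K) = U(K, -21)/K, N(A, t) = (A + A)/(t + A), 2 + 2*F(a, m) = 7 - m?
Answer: 1/17192 ≈ 5.8167e-5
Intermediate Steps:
F(a, m) = 5/2 - m/2 (F(a, m) = -1 + (7 - m)/2 = -1 + (7/2 - m/2) = 5/2 - m/2)
N(A, t) = 2*A/(A + t) (N(A, t) = (2*A)/(A + t) = 2*A/(A + t))
U(M, c) = ½ (U(M, c) = 5/2 - ½*4 = 5/2 - 2 = ½)
J(V, K) = 1/(8*K) (J(V, K) = (1/(2*K))/4 = 1/(8*K))
-J((N(-3, -5) + 22)*19, -2149) = -1/(8*(-2149)) = -(-1)/(8*2149) = -1*(-1/17192) = 1/17192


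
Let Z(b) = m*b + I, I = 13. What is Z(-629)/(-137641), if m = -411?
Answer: -258532/137641 ≈ -1.8783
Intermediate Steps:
Z(b) = 13 - 411*b (Z(b) = -411*b + 13 = 13 - 411*b)
Z(-629)/(-137641) = (13 - 411*(-629))/(-137641) = (13 + 258519)*(-1/137641) = 258532*(-1/137641) = -258532/137641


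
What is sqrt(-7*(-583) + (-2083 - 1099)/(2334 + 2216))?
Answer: 2*sqrt(211181061)/455 ≈ 63.877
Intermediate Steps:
sqrt(-7*(-583) + (-2083 - 1099)/(2334 + 2216)) = sqrt(4081 - 3182/4550) = sqrt(4081 - 3182*1/4550) = sqrt(4081 - 1591/2275) = sqrt(9282684/2275) = 2*sqrt(211181061)/455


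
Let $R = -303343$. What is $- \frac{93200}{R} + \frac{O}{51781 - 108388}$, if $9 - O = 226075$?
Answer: $\frac{73851311038}{17171337201} \approx 4.3008$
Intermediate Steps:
$O = -226066$ ($O = 9 - 226075 = -226066$)
$- \frac{93200}{R} + \frac{O}{51781 - 108388} = - \frac{93200}{-303343} - \frac{226066}{51781 - 108388} = \left(-93200\right) \left(- \frac{1}{303343}\right) - \frac{226066}{51781 - 108388} = \frac{93200}{303343} - \frac{226066}{-56607} = \frac{93200}{303343} - - \frac{226066}{56607} = \frac{93200}{303343} + \frac{226066}{56607} = \frac{73851311038}{17171337201}$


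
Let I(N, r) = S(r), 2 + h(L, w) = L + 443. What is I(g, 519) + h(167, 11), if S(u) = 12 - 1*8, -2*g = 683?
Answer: 612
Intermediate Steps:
g = -683/2 (g = -1/2*683 = -683/2 ≈ -341.50)
h(L, w) = 441 + L (h(L, w) = -2 + (L + 443) = -2 + (443 + L) = 441 + L)
S(u) = 4 (S(u) = 12 - 8 = 4)
I(N, r) = 4
I(g, 519) + h(167, 11) = 4 + (441 + 167) = 4 + 608 = 612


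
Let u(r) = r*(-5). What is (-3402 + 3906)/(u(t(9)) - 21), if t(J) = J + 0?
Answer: -84/11 ≈ -7.6364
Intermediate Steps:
t(J) = J
u(r) = -5*r
(-3402 + 3906)/(u(t(9)) - 21) = (-3402 + 3906)/(-5*9 - 21) = 504/(-45 - 21) = 504/(-66) = 504*(-1/66) = -84/11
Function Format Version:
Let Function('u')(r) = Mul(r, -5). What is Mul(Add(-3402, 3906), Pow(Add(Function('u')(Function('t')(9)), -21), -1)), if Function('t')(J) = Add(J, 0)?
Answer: Rational(-84, 11) ≈ -7.6364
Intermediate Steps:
Function('t')(J) = J
Function('u')(r) = Mul(-5, r)
Mul(Add(-3402, 3906), Pow(Add(Function('u')(Function('t')(9)), -21), -1)) = Mul(Add(-3402, 3906), Pow(Add(Mul(-5, 9), -21), -1)) = Mul(504, Pow(Add(-45, -21), -1)) = Mul(504, Pow(-66, -1)) = Mul(504, Rational(-1, 66)) = Rational(-84, 11)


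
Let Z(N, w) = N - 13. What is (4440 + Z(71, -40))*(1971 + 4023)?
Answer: 26961012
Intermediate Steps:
Z(N, w) = -13 + N
(4440 + Z(71, -40))*(1971 + 4023) = (4440 + (-13 + 71))*(1971 + 4023) = (4440 + 58)*5994 = 4498*5994 = 26961012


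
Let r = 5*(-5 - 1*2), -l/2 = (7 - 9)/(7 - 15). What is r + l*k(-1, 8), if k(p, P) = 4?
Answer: -37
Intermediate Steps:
l = -1/2 (l = -2*(7 - 9)/(7 - 15) = -(-4)/(-8) = -(-4)*(-1)/8 = -2*1/4 = -1/2 ≈ -0.50000)
r = -35 (r = 5*(-5 - 2) = 5*(-7) = -35)
r + l*k(-1, 8) = -35 - 1/2*4 = -35 - 2 = -37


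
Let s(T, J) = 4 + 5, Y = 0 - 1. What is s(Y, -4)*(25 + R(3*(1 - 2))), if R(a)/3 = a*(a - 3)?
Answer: 711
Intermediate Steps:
Y = -1
s(T, J) = 9
R(a) = 3*a*(-3 + a) (R(a) = 3*(a*(a - 3)) = 3*(a*(-3 + a)) = 3*a*(-3 + a))
s(Y, -4)*(25 + R(3*(1 - 2))) = 9*(25 + 3*(3*(1 - 2))*(-3 + 3*(1 - 2))) = 9*(25 + 3*(3*(-1))*(-3 + 3*(-1))) = 9*(25 + 3*(-3)*(-3 - 3)) = 9*(25 + 3*(-3)*(-6)) = 9*(25 + 54) = 9*79 = 711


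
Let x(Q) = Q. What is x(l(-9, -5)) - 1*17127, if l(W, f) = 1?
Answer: -17126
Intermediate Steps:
x(l(-9, -5)) - 1*17127 = 1 - 1*17127 = 1 - 17127 = -17126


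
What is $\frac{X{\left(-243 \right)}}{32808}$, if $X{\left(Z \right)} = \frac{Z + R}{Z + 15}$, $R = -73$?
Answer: $\frac{79}{1870056} \approx 4.2245 \cdot 10^{-5}$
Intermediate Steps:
$X{\left(Z \right)} = \frac{-73 + Z}{15 + Z}$ ($X{\left(Z \right)} = \frac{Z - 73}{Z + 15} = \frac{-73 + Z}{15 + Z}$)
$\frac{X{\left(-243 \right)}}{32808} = \frac{\frac{1}{15 - 243} \left(-73 - 243\right)}{32808} = \frac{1}{-228} \left(-316\right) \frac{1}{32808} = \left(- \frac{1}{228}\right) \left(-316\right) \frac{1}{32808} = \frac{79}{57} \cdot \frac{1}{32808} = \frac{79}{1870056}$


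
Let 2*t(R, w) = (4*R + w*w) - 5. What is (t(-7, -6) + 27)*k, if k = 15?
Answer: 855/2 ≈ 427.50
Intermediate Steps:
t(R, w) = -5/2 + w**2/2 + 2*R (t(R, w) = ((4*R + w*w) - 5)/2 = ((4*R + w**2) - 5)/2 = ((w**2 + 4*R) - 5)/2 = (-5 + w**2 + 4*R)/2 = -5/2 + w**2/2 + 2*R)
(t(-7, -6) + 27)*k = ((-5/2 + (1/2)*(-6)**2 + 2*(-7)) + 27)*15 = ((-5/2 + (1/2)*36 - 14) + 27)*15 = ((-5/2 + 18 - 14) + 27)*15 = (3/2 + 27)*15 = (57/2)*15 = 855/2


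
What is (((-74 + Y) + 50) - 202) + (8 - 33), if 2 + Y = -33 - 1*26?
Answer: -312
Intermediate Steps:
Y = -61 (Y = -2 + (-33 - 1*26) = -2 + (-33 - 26) = -2 - 59 = -61)
(((-74 + Y) + 50) - 202) + (8 - 33) = (((-74 - 61) + 50) - 202) + (8 - 33) = ((-135 + 50) - 202) - 25 = (-85 - 202) - 25 = -287 - 25 = -312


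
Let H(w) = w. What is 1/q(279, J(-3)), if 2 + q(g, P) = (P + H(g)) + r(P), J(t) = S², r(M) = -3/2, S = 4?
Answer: 2/583 ≈ 0.0034305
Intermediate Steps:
r(M) = -3/2 (r(M) = -3*½ = -3/2)
J(t) = 16 (J(t) = 4² = 16)
q(g, P) = -7/2 + P + g (q(g, P) = -2 + ((P + g) - 3/2) = -2 + (-3/2 + P + g) = -7/2 + P + g)
1/q(279, J(-3)) = 1/(-7/2 + 16 + 279) = 1/(583/2) = 2/583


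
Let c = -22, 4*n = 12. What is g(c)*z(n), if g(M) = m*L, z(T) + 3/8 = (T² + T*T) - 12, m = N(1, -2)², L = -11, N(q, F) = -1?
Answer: -495/8 ≈ -61.875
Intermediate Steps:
n = 3 (n = (¼)*12 = 3)
m = 1 (m = (-1)² = 1)
z(T) = -99/8 + 2*T² (z(T) = -3/8 + ((T² + T*T) - 12) = -3/8 + ((T² + T²) - 12) = -3/8 + (2*T² - 12) = -3/8 + (-12 + 2*T²) = -99/8 + 2*T²)
g(M) = -11 (g(M) = 1*(-11) = -11)
g(c)*z(n) = -11*(-99/8 + 2*3²) = -11*(-99/8 + 2*9) = -11*(-99/8 + 18) = -11*45/8 = -495/8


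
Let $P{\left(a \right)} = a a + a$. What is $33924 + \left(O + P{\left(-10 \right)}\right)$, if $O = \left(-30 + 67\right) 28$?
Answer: $35050$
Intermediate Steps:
$P{\left(a \right)} = a + a^{2}$ ($P{\left(a \right)} = a^{2} + a = a + a^{2}$)
$O = 1036$ ($O = 37 \cdot 28 = 1036$)
$33924 + \left(O + P{\left(-10 \right)}\right) = 33924 + \left(1036 - 10 \left(1 - 10\right)\right) = 33924 + \left(1036 - -90\right) = 33924 + \left(1036 + 90\right) = 33924 + 1126 = 35050$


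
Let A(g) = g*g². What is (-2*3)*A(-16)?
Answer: 24576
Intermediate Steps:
A(g) = g³
(-2*3)*A(-16) = -2*3*(-16)³ = -6*(-4096) = 24576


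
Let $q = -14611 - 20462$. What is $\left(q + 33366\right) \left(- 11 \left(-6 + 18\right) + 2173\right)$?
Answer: $-3483987$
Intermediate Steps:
$q = -35073$ ($q = -14611 - 20462 = -35073$)
$\left(q + 33366\right) \left(- 11 \left(-6 + 18\right) + 2173\right) = \left(-35073 + 33366\right) \left(- 11 \left(-6 + 18\right) + 2173\right) = - 1707 \left(\left(-11\right) 12 + 2173\right) = - 1707 \left(-132 + 2173\right) = \left(-1707\right) 2041 = -3483987$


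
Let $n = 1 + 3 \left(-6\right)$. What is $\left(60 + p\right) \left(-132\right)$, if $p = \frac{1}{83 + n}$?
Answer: $-7922$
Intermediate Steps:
$n = -17$ ($n = 1 - 18 = -17$)
$p = \frac{1}{66}$ ($p = \frac{1}{83 - 17} = \frac{1}{66} \approx 0.015152$)
$\left(60 + p\right) \left(-132\right) = \left(60 + \frac{1}{66}\right) \left(-132\right) = \frac{3961}{66} \left(-132\right) = -7922$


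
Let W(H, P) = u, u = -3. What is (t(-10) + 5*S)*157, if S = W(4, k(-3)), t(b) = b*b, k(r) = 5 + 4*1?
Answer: 13345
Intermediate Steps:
k(r) = 9 (k(r) = 5 + 4 = 9)
t(b) = b²
W(H, P) = -3
S = -3
(t(-10) + 5*S)*157 = ((-10)² + 5*(-3))*157 = (100 - 15)*157 = 85*157 = 13345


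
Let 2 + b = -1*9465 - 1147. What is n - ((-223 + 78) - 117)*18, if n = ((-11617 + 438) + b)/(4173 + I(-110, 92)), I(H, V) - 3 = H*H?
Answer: 76735823/16276 ≈ 4714.7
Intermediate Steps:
b = -10614 (b = -2 + (-1*9465 - 1147) = -2 + (-9465 - 1147) = -2 - 10612 = -10614)
I(H, V) = 3 + H² (I(H, V) = 3 + H*H = 3 + H²)
n = -21793/16276 (n = ((-11617 + 438) - 10614)/(4173 + (3 + (-110)²)) = (-11179 - 10614)/(4173 + (3 + 12100)) = -21793/(4173 + 12103) = -21793/16276 ≈ -1.3390)
n - ((-223 + 78) - 117)*18 = -21793/16276 - ((-223 + 78) - 117)*18 = -21793/16276 - (-145 - 117)*18 = -21793/16276 - (-262)*18 = -21793/16276 - 1*(-4716) = -21793/16276 + 4716 = 76735823/16276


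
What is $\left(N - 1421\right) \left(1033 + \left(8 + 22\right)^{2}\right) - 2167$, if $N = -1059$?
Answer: $-4796007$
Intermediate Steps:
$\left(N - 1421\right) \left(1033 + \left(8 + 22\right)^{2}\right) - 2167 = \left(-1059 - 1421\right) \left(1033 + \left(8 + 22\right)^{2}\right) - 2167 = - 2480 \left(1033 + 30^{2}\right) - 2167 = - 2480 \left(1033 + 900\right) - 2167 = \left(-2480\right) 1933 - 2167 = -4793840 - 2167 = -4796007$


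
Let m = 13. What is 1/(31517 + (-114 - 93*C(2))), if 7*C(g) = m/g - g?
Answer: 14/438805 ≈ 3.1905e-5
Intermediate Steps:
C(g) = -g/7 + 13/(7*g) (C(g) = (13/g - g)/7 = (-g + 13/g)/7 = -g/7 + 13/(7*g))
1/(31517 + (-114 - 93*C(2))) = 1/(31517 + (-114 - 93*(13 - 1*2**2)/(7*2))) = 1/(31517 + (-114 - 93*(13 - 1*4)/(7*2))) = 1/(31517 + (-114 - 93*(13 - 4)/(7*2))) = 1/(31517 + (-114 - 93*9/(7*2))) = 1/(31517 + (-114 - 93*9/14)) = 1/(31517 + (-114 - 837/14)) = 1/(31517 - 2433/14) = 1/(438805/14) = 14/438805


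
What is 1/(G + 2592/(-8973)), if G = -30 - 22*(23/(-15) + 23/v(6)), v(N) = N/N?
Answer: -14955/7515718 ≈ -0.0019898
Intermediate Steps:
v(N) = 1
G = -7534/15 (G = -30 - 22*(23/(-15) + 23/1) = -30 - 22*(23*(-1/15) + 23*1) = -30 - 22*(-23/15 + 23) = -30 - 22*322/15 = -30 - 7084/15 = -7534/15 ≈ -502.27)
1/(G + 2592/(-8973)) = 1/(-7534/15 + 2592/(-8973)) = 1/(-7534/15 + 2592*(-1/8973)) = 1/(-7534/15 - 288/997) = 1/(-7515718/14955) = -14955/7515718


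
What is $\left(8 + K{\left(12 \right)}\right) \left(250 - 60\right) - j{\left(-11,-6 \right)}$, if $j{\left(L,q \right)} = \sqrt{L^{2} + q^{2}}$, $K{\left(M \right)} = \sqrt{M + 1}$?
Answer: $1520 - \sqrt{157} + 190 \sqrt{13} \approx 2192.5$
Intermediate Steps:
$K{\left(M \right)} = \sqrt{1 + M}$
$\left(8 + K{\left(12 \right)}\right) \left(250 - 60\right) - j{\left(-11,-6 \right)} = \left(8 + \sqrt{1 + 12}\right) \left(250 - 60\right) - \sqrt{\left(-11\right)^{2} + \left(-6\right)^{2}} = \left(8 + \sqrt{13}\right) 190 - \sqrt{121 + 36} = \left(1520 + 190 \sqrt{13}\right) - \sqrt{157} = 1520 - \sqrt{157} + 190 \sqrt{13}$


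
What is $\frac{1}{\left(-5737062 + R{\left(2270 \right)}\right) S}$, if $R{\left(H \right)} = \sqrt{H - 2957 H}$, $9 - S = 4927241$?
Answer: $\frac{2868531}{81087178886592141824} + \frac{i \sqrt{1677530}}{81087178886592141824} \approx 3.5376 \cdot 10^{-14} + 1.5973 \cdot 10^{-17} i$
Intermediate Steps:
$S = -4927232$ ($S = 9 - 4927241 = -4927232$)
$R{\left(H \right)} = 2 \sqrt{739} \sqrt{- H}$ ($R{\left(H \right)} = \sqrt{- 2956 H} = 2 \sqrt{739} \sqrt{- H}$)
$\frac{1}{\left(-5737062 + R{\left(2270 \right)}\right) S} = \frac{1}{\left(-5737062 + 2 \sqrt{739} \sqrt{\left(-1\right) 2270}\right) \left(-4927232\right)} = \frac{1}{-5737062 + 2 \sqrt{739} \sqrt{-2270}} \left(- \frac{1}{4927232}\right) = \frac{1}{-5737062 + 2 \sqrt{739} i \sqrt{2270}} \left(- \frac{1}{4927232}\right) = \frac{1}{-5737062 + 2 i \sqrt{1677530}} \left(- \frac{1}{4927232}\right) = - \frac{1}{4927232 \left(-5737062 + 2 i \sqrt{1677530}\right)}$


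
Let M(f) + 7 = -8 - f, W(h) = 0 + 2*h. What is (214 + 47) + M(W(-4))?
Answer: 254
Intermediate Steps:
W(h) = 2*h
M(f) = -15 - f (M(f) = -7 + (-8 - f) = -15 - f)
(214 + 47) + M(W(-4)) = (214 + 47) + (-15 - 2*(-4)) = 261 + (-15 - 1*(-8)) = 261 + (-15 + 8) = 261 - 7 = 254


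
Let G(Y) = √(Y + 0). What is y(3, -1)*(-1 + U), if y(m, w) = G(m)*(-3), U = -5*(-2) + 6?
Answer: -45*√3 ≈ -77.942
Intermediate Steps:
G(Y) = √Y
U = 16 (U = 10 + 6 = 16)
y(m, w) = -3*√m (y(m, w) = √m*(-3) = -3*√m)
y(3, -1)*(-1 + U) = (-3*√3)*(-1 + 16) = -3*√3*15 = -45*√3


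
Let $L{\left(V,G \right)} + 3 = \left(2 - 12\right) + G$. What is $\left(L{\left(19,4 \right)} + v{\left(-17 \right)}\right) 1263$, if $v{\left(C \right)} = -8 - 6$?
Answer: $-29049$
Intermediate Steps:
$v{\left(C \right)} = -14$ ($v{\left(C \right)} = -8 - 6 = -14$)
$L{\left(V,G \right)} = -13 + G$ ($L{\left(V,G \right)} = -3 + \left(\left(2 - 12\right) + G\right) = -3 + \left(-10 + G\right) = -13 + G$)
$\left(L{\left(19,4 \right)} + v{\left(-17 \right)}\right) 1263 = \left(\left(-13 + 4\right) - 14\right) 1263 = \left(-9 - 14\right) 1263 = \left(-23\right) 1263 = -29049$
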